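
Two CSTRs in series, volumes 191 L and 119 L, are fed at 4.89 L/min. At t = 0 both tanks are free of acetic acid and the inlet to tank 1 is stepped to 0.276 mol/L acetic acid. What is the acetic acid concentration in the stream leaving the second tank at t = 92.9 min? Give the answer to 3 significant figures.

Species balance on tank i: dCᵢ/dt = (Cᵢ₋₁ − Cᵢ)/τᵢ with τᵢ = Vᵢ/Q.
τ₁ = 191/4.89 = 39.059 min; τ₂ = 119/4.89 = 24.335 min.
Solving the cascade with C₁(0)=C₂(0)=0 gives C₂(t) = C_in[1 − (τ₁ e^(−t/τ₁) − τ₂ e^(−t/τ₂))/(τ₁ − τ₂)].
At t = 92.9: e^(−t/τ₁) = 0.092696, e^(−t/τ₂) = 0.021983.
C₂ = 0.276·[1 − (39.059·0.092696 − 24.335·0.021983)/(14.724)] = 0.276·0.79043 = 0.21816 mol/L.

0.218 mol/L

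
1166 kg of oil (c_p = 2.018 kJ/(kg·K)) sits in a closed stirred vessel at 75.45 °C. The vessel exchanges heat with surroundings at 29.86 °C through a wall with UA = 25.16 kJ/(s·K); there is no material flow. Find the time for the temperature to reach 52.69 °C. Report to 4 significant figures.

64.68 s

First-law balance (no shaft work): M c_p dT/dt = −UA(T − T_amb).
τ = M c_p/UA = 93.5210 s; T_ss = T_amb = 29.8600 °C.
T(t) = T_ss + (T₀ − T_ss)e^(−t/τ); set T = 52.69:
t = −τ ln[(T − T_ss)/(T₀ − T_ss)] = −93.5210 · ln(0.500768) = 64.6803 s.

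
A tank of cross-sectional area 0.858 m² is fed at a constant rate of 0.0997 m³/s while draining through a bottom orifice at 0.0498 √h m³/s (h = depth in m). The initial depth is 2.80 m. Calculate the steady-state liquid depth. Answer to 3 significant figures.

4.01 m

Level balance: A dh/dt = 0.0997 − 0.0498 √h. Setting dh/dt = 0:
Q_in = 0.0498 √h_ss ⇒ √h_ss = 0.0997/0.0498 = 2.0020.
h_ss = 2.0020² = 4.0080 m. (Since h₀ = 2.80 m < h_ss, the level will rise toward this value.)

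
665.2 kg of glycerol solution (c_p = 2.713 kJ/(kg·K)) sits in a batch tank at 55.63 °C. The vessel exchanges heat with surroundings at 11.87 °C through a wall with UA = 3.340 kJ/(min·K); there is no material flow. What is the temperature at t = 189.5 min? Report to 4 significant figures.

42.69 °C

Energy balance: M c_p dT/dt = −UA(T − T_amb).
dT/dt = (T_ss − T)/τ with T_ss = T_amb = 11.8700 °C, τ = M c_p/UA = 665.2·2.713/3.340 = 540.326 min.
This is linear first-order; T(t) = T_ss + (T₀ − T_ss) e^(−t/τ).
T(189.5) = 11.8700 + (43.7600)·0.704185 = 42.6851 °C.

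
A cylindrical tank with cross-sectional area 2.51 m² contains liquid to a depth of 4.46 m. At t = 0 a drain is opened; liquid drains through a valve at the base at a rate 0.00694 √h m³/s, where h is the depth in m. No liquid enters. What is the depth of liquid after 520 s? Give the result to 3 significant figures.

1.94 m

A dh/dt = −Q_out = −0.00694 √h.
∫ h^(−1/2) dh = −(0.00694/A) ∫ dt, giving 2√h = 2√h₀ − (0.00694/A) t.
√h = √4.46 − 0.00694·520/(2·2.51) = 2.1119 − 0.71888 = 1.3930.
h = 1.3930² = 1.9404 m.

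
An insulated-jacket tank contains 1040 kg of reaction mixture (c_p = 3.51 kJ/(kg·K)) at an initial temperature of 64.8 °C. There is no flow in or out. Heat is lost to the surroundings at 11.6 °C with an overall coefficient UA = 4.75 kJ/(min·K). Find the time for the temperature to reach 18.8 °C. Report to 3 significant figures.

1540 min

M c_p dT/dt = −UA(T − T_amb).
τ = M c_p/UA = 768.51 min; T_ss = T_amb = 11.600 °C.
T(t) = T_ss + (T₀ − T_ss)e^(−t/τ); set T = 18.8:
t = −τ ln[(T − T_ss)/(T₀ − T_ss)] = −768.51 · ln(0.13534) = 1537.0 min.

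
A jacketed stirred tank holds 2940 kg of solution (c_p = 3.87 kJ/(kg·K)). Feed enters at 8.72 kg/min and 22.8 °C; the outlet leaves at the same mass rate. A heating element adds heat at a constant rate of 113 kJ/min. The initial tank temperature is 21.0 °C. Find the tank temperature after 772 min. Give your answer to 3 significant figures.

Heat balance on the well-mixed liquid: M c_p dT/dt = ṁ c_p (T_in − T) + 113.
Rearrange: dT/dt = (T_ss − T)/τ with τ = M/ṁ = 337.16 min and T_ss = T_in + Q̇/(ṁ c_p) = 26.149 °C.
Integrating: T(t) = T_ss + (T₀ − T_ss) e^(−t/τ).
T(772) = 26.149 + (-5.1485)·e^(−772/337.16) = 26.149 + (-5.1485)·0.10129 = 25.627 °C.

25.6 °C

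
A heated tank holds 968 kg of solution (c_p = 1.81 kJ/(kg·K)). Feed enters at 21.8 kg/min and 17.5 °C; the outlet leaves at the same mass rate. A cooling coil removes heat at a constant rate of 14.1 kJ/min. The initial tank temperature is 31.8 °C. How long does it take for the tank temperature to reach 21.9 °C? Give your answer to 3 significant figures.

50.0 min

First-law balance (no shaft work): M c_p dT/dt = ṁ c_p (T_in − T) − 14.1.
τ = M/ṁ = 44.404 min; T_ss = T_in − Q̇/(ṁ c_p) = 17.143 °C.
T(t) = T_ss + (T₀ − T_ss) e^(−t/τ). Set T = 21.9:
e^(−t/τ) = (21.9 − 17.143)/(31.8 − 17.143) = 0.32457
t = −44.404 · ln(0.32457) = 49.965 min.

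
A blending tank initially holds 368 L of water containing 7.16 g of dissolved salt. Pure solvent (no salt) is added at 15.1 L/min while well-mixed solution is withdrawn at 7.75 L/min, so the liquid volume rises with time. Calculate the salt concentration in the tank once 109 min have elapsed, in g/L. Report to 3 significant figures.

Let m(t) be the amount of salt. Volume: V(t) = V₀ + (Q_in − Q_out) t = 368 + 7.3500 t; V(109) = 1169.2 L.
Species balance (pure solvent in): dm/dt = −Q_out · m/V(t).
Separate: dm/m = −Q_out dt/V(t) ⇒ ln(m/m₀) = −(Q_out/(Q_in−Q_out)) ln(V/V₀).
m = m₀ (V₀/V)^(Q_out/(Q_in−Q_out)) = 7.16 × (368/1169.2)^(1.0544) = 2.1163 g.
C = m/V = 2.1163/1169.2 = 0.0018101 g/L.

0.00181 g/L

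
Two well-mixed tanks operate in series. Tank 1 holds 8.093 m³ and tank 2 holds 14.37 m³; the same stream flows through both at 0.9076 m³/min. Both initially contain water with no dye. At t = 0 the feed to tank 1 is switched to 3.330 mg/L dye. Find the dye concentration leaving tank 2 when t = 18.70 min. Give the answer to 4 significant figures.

1.517 mg/L

Each tank obeys Vᵢ dCᵢ/dt = Q(Cᵢ₋₁ − Cᵢ), so τᵢ = Vᵢ/Q.
τ₁ = 8.093/0.9076 = 8.91692 min; τ₂ = 14.37/0.9076 = 15.8330 min.
Tank 1: C₁ = C_in(1 − e^(−t/τ₁)). Tank 2 (τ₁ ≠ τ₂): C₂ = C_in[1 − (τ₁ e^(−t/τ₁) − τ₂ e^(−t/τ₂))/(τ₁ − τ₂)].
At t = 18.70: e^(−t/τ₁) = 0.122808, e^(−t/τ₂) = 0.306947.
C₂ = 3.330·[1 − (8.91692·0.122808 − 15.8330·0.306947)/(-6.91604)] = 3.330·0.455640 = 1.51728 mg/L.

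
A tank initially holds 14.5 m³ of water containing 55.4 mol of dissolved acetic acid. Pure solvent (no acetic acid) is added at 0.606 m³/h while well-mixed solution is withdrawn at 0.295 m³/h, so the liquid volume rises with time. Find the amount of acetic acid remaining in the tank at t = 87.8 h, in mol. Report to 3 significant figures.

Let m(t) be the amount of acetic acid. Volume: V(t) = V₀ + (Q_in − Q_out) t = 14.5 + 0.31100 t; V(87.8) = 41.806 m³.
No acetic acid enters, so dm/dt = −Q_out · (m/V).
Separate: dm/m = −Q_out dt/V(t) ⇒ ln(m/m₀) = −(Q_out/(Q_in−Q_out)) ln(V/V₀).
m = m₀ (V₀/V)^(Q_out/(Q_in−Q_out)) = 55.4 × (14.5/41.806)^(0.94855) = 20.291 mol.

20.3 mol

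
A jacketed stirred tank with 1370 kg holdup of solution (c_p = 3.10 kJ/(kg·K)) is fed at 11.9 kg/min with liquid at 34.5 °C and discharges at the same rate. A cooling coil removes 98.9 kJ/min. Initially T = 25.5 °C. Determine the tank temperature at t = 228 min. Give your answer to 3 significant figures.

30.9 °C

M c_p dT/dt = ṁ c_p (T_in − T) − Q̇.
Rearrange: dT/dt = (T_ss − T)/τ with τ = M/ṁ = 115.13 min and T_ss = T_in − Q̇/(ṁ c_p) = 31.819 °C.
Solution: T(t) = T_ss + (T₀ − T_ss) e^(−t/τ).
T(228) = 31.819 + (-6.3191)·e^(−228/115.13) = 31.819 + (-6.3191)·0.13801 = 30.947 °C.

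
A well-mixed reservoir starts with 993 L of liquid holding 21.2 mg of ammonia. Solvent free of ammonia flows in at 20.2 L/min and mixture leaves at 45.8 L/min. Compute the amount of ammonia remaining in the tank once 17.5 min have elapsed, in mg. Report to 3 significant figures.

7.25 mg

Total volume: dV/dt = Q_in − Q_out = -25.600 L/min, so V(t) = 993 − 25.600 t and V(17.5) = 545.00 L.
No ammonia enters, so dm/dt = −Q_out · (m/V).
dm/m = −Q_out dt/(V₀ − 25.600 t); integrating gives ln(m/m₀) = −(Q_out/(Q_in−Q_out)) ln(V/V₀).
m = m₀ (V₀/V)^(Q_out/(Q_in−Q_out)) = 21.2 × (993/545.00)^(-1.7891) = 7.2475 mg.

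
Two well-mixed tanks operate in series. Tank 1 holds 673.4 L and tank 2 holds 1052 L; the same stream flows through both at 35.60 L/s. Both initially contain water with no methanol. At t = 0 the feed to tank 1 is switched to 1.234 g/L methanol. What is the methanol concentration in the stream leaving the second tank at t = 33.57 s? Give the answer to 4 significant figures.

0.5051 g/L

Species balance on tank i: dCᵢ/dt = (Cᵢ₋₁ − Cᵢ)/τᵢ with τᵢ = Vᵢ/Q.
τ₁ = 673.4/35.60 = 18.9157 s; τ₂ = 1052/35.60 = 29.5506 s.
Solving the cascade with C₁(0)=C₂(0)=0 gives C₂(t) = C_in[1 − (τ₁ e^(−t/τ₁) − τ₂ e^(−t/τ₂))/(τ₁ − τ₂)].
At t = 33.57: e^(−t/τ₁) = 0.169532, e^(−t/τ₂) = 0.321095.
C₂ = 1.234·[1 − (18.9157·0.169532 − 29.5506·0.321095)/(-10.6348)] = 1.234·0.409327 = 0.505109 g/L.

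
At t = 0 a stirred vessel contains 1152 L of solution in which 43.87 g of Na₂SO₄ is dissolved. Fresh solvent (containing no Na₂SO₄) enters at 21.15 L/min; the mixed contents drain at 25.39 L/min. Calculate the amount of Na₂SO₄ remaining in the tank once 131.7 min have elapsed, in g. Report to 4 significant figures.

0.8275 g

Let m(t) be the amount of Na₂SO₄. Volume: V(t) = V₀ + (Q_in − Q_out) t = 1152 − 4.24000 t; V(131.7) = 593.592 L.
No Na₂SO₄ enters, so dm/dt = −Q_out · (m/V).
dm/m = −Q_out dt/(V₀ − 4.24000 t); integrating gives ln(m/m₀) = −(Q_out/(Q_in−Q_out)) ln(V/V₀).
m = m₀ (V₀/V)^(Q_out/(Q_in−Q_out)) = 43.87 × (1152/593.592)^(-5.98821) = 0.827517 g.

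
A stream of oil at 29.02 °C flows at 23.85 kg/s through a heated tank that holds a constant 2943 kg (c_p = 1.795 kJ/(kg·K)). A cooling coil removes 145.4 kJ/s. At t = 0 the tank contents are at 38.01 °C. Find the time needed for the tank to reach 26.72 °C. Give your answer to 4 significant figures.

M c_p dT/dt = ṁ c_p (T_in − T) − Q̇.
τ = M/ṁ = 123.396 s; T_ss = T_in − Q̇/(ṁ c_p) = 25.6237 °C.
T(t) = T_ss + (T₀ − T_ss) e^(−t/τ). Set T = 26.72:
e^(−t/τ) = (26.72 − 25.6237)/(38.01 − 25.6237) = 0.0885123
t = −123.396 · ln(0.0885123) = 299.188 s.

299.2 s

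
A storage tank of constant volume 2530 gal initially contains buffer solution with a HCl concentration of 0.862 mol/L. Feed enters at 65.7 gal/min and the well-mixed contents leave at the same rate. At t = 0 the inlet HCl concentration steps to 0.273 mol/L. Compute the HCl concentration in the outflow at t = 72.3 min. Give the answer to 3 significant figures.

Unsteady species balance (constant V, well mixed): V dC/dt = Q(C_in − C).
Time constant τ = V/Q = 2530/65.7 = 38.508 min.
C approaches C_in exponentially: C(t) = C_in + (C₀ − C_in) e^(−t/τ).
C(72.3) = 0.273 + (0.862 − 0.273)·e^(−72.3/38.508) = 0.273 + (0.58900)·0.15297 = 0.36310 mol/L.

0.363 mol/L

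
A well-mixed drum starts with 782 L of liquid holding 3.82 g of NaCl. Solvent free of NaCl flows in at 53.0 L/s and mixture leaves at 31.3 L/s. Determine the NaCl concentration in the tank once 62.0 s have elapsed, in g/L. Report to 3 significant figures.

Let m(t) be the amount of NaCl. Volume: V(t) = V₀ + (Q_in − Q_out) t = 782 + 21.700 t; V(62.0) = 2127.4 L.
No NaCl enters, so dm/dt = −Q_out · (m/V).
Separate: dm/m = −Q_out dt/V(t) ⇒ ln(m/m₀) = −(Q_out/(Q_in−Q_out)) ln(V/V₀).
m = m₀ (V₀/V)^(Q_out/(Q_in−Q_out)) = 3.82 × (782/2127.4)^(1.4424) = 0.90186 g.
C = m/V = 0.90186/2127.4 = 0.00042392 g/L.

0.000424 g/L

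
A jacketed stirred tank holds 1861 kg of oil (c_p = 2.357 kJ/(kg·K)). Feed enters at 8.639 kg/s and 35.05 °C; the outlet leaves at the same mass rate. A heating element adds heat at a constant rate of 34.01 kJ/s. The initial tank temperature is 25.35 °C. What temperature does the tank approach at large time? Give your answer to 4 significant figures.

Energy balance: M c_p dT/dt = ṁ c_p (T_in − T) + 34.01.
At steady state dT/dt = 0 ⇒ T_ss = T_in + Q̇/(ṁ c_p) = 35.05 + 34.01/(8.639·2.357) = 36.7203 °C.

36.72 °C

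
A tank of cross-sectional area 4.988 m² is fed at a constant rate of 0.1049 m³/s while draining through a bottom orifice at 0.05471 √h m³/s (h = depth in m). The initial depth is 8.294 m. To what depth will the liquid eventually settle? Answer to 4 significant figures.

3.676 m

Mass balance (ρ constant): A dh/dt = Q_in − 0.05471 √h. At steady state dh/dt = 0:
Q_in = 0.05471 √h_ss ⇒ √h_ss = 0.1049/0.05471 = 1.91738.
h_ss = 1.91738² = 3.67636 m. (Since h₀ = 8.294 m > h_ss, the level will fall toward this value.)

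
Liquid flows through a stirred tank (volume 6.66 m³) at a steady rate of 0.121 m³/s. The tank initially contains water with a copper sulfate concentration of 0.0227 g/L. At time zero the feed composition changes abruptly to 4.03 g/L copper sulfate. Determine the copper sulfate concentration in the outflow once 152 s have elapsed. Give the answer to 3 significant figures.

Unsteady species balance (constant V, well mixed): V dC/dt = Q(C_in − C).
Time constant τ = V/Q = 6.66/0.121 = 55.041 s.
C approaches C_in exponentially: C(t) = C_in + (C₀ − C_in) e^(−t/τ).
C(152) = 4.03 + (0.0227 − 4.03)·e^(−152/55.041) = 4.03 + (-4.0073)·0.063193 = 3.7768 g/L.

3.78 g/L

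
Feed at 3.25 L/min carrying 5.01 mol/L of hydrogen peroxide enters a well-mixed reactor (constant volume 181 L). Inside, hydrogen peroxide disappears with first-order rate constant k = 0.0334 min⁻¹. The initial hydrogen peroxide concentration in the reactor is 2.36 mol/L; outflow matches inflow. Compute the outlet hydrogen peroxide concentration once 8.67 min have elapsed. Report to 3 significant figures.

Species balance: V dC/dt = Q C_in − Q C − k V C.
dC/dt = (Q/V) C_in − (Q/V + k) C; effective rate a = Q/V + k = 0.017956 + 0.0334 = 0.051356 min⁻¹.
C_ss = Q C_in/(Q + kV) = 1.7517 mol/L; C(t) = C_ss + (C₀ − C_ss) e^(−a t).
C(8.67) = 1.7517 + (0.60833)·e^(−0.051356·8.67) = 1.7517 + (0.60833)·0.64066 = 2.1414 mol/L.

2.14 mol/L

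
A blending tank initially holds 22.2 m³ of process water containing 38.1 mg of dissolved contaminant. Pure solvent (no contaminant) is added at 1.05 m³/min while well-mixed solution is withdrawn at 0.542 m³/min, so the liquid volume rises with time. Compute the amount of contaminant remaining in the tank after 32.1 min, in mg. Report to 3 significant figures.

Total volume: dV/dt = Q_in − Q_out = 0.50800 m³/min, so V(t) = 22.2 + 0.50800 t and V(32.1) = 38.507 m³.
No contaminant enters, so dm/dt = −Q_out · (m/V).
Separate: dm/m = −Q_out dt/V(t) ⇒ ln(m/m₀) = −(Q_out/(Q_in−Q_out)) ln(V/V₀).
m = m₀ (V₀/V)^(Q_out/(Q_in−Q_out)) = 38.1 × (22.2/38.507)^(1.0669) = 21.171 mg.

21.2 mg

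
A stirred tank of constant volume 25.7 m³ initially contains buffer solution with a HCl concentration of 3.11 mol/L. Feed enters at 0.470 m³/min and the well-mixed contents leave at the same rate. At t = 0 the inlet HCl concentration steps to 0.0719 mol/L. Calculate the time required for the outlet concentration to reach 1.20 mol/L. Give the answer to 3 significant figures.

54.2 min

Mass balance on the solute (V constant): V dC/dt = Q(C_in − C), so τ = V/Q = 54.681 min.
C(t) = C_in + (C₀ − C_in) e^(−t/τ). Set C = 1.20 and solve for t:
e^(−t/τ) = (C − C_in)/(C₀ − C_in) = (1.20 − 0.0719)/(3.11 − 0.0719) = 0.37132
t = −τ ln(…) = 54.681 × 0.99070 = 54.172 min.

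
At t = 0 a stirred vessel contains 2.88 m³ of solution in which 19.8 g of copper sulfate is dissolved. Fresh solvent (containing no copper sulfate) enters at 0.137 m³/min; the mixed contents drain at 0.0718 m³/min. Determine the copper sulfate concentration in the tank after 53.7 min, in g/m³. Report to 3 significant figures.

Let m(t) be the amount of copper sulfate. Volume: V(t) = V₀ + (Q_in − Q_out) t = 2.88 + 0.065200 t; V(53.7) = 6.3812 m³.
Solute balance: dm/dt = 0 − Q_out C = −Q_out m/V(t).
dm/m = −Q_out dt/(V₀ + 0.065200 t); integrating gives ln(m/m₀) = −(Q_out/(Q_in−Q_out)) ln(V/V₀).
m = m₀ (V₀/V)^(Q_out/(Q_in−Q_out)) = 19.8 × (2.88/6.3812)^(1.1012) = 8.2447 g.
C = m/V = 8.2447/6.3812 = 1.2920 g/m³.

1.29 g/m³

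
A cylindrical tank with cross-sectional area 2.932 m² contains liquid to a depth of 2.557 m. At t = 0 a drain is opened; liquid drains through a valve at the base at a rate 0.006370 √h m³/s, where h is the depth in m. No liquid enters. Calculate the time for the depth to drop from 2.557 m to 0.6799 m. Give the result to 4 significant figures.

Mass balance (ρ constant): A dh/dt = −0.006370 √h.
Separate and integrate: 2(√h − √h₀) = −(0.006370/A) t.
t = 2A(√h₀ − √h)/0.006370 = 2·2.932·(√2.557 − √0.6799)/0.006370
  = 5.86400 × (1.59906 − 0.824560) / 0.006370 = 712.979 s.

713.0 s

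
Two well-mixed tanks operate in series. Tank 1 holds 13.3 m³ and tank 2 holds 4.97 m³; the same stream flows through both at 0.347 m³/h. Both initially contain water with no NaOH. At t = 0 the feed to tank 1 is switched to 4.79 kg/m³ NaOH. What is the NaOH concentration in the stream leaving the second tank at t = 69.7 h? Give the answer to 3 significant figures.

Species balance on tank i: dCᵢ/dt = (Cᵢ₋₁ − Cᵢ)/τᵢ with τᵢ = Vᵢ/Q.
τ₁ = 13.3/0.347 = 38.329 h; τ₂ = 4.97/0.347 = 14.323 h.
Tank 1: C₁ = C_in(1 − e^(−t/τ₁)). Tank 2 (τ₁ ≠ τ₂): C₂ = C_in[1 − (τ₁ e^(−t/τ₁) − τ₂ e^(−t/τ₂))/(τ₁ − τ₂)].
At t = 69.7: e^(−t/τ₁) = 0.16227, e^(−t/τ₂) = 0.0077012.
C₂ = 4.79·[1 − (38.329·0.16227 − 14.323·0.0077012)/(24.006)] = 4.79·0.74551 = 3.5710 kg/m³.

3.57 kg/m³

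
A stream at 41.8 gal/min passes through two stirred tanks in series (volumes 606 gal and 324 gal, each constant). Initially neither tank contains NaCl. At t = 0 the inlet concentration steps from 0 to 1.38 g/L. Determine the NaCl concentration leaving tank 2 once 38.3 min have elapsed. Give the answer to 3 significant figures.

Time constants: τᵢ = Vᵢ/Q for each well-mixed tank.
τ₁ = 606/41.8 = 14.498 min; τ₂ = 324/41.8 = 7.7512 min.
Solving the cascade with C₁(0)=C₂(0)=0 gives C₂(t) = C_in[1 − (τ₁ e^(−t/τ₁) − τ₂ e^(−t/τ₂))/(τ₁ − τ₂)].
At t = 38.3: e^(−t/τ₁) = 0.071232, e^(−t/τ₂) = 0.0071462.
C₂ = 1.38·[1 − (14.498·0.071232 − 7.7512·0.0071462)/(6.7464)] = 1.38·0.85514 = 1.1801 g/L.

1.18 g/L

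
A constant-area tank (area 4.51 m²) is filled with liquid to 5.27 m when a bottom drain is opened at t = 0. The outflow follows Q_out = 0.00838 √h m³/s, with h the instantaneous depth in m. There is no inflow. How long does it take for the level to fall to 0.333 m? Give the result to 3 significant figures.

With no inflow, A dh/dt = −0.00838 √h.
Separate and integrate: 2(√h − √h₀) = −(0.00838/A) t.
t = 2A(√h₀ − √h)/0.00838 = 2·4.51·(√5.27 − √0.333)/0.00838
  = 9.0200 × (2.2956 − 0.57706) / 0.00838 = 1849.8 s.

1850 s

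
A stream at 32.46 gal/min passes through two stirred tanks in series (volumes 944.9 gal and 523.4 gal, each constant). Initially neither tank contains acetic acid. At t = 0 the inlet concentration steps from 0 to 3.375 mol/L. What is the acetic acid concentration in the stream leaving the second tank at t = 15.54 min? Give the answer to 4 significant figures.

0.5374 mol/L

Each tank obeys Vᵢ dCᵢ/dt = Q(Cᵢ₋₁ − Cᵢ), so τᵢ = Vᵢ/Q.
τ₁ = 944.9/32.46 = 29.1097 min; τ₂ = 523.4/32.46 = 16.1245 min.
Tank 1: C₁ = C_in(1 − e^(−t/τ₁)). Tank 2 (τ₁ ≠ τ₂): C₂ = C_in[1 − (τ₁ e^(−t/τ₁) − τ₂ e^(−t/τ₂))/(τ₁ − τ₂)].
At t = 15.54: e^(−t/τ₁) = 0.586347, e^(−t/τ₂) = 0.381459.
C₂ = 3.375·[1 − (29.1097·0.586347 − 16.1245·0.381459)/(12.9852)] = 3.375·0.159231 = 0.537405 mol/L.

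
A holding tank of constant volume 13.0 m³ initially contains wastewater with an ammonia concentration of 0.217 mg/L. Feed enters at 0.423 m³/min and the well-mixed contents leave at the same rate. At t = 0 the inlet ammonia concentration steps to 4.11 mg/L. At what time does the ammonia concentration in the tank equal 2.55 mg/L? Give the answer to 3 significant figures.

Species balance: V dC/dt = Q(C_in − C) ⇒ τ = V/Q = 30.733 min.
C(t) = C_in + (C₀ − C_in) e^(−t/τ). Set C = 2.55 and solve for t:
e^(−t/τ) = (C − C_in)/(C₀ − C_in) = (2.55 − 4.11)/(0.217 − 4.11) = 0.40072
t = −τ ln(…) = 30.733 × 0.91449 = 28.105 min.

28.1 min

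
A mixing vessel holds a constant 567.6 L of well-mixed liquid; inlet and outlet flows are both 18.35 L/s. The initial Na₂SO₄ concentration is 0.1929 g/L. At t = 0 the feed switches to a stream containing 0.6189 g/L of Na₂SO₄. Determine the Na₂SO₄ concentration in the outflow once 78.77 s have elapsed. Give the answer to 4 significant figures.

0.5855 g/L

Mass balance on the solute (V constant): V dC/dt = Q(C_in − C).
So dC/dt = (C_in − C)/τ with τ = V/Q = 567.6/18.35 = 30.9319 s.
This is linear first-order; C(t) = C_in + (C₀ − C_in) e^(−t/τ).
C(78.77) = 0.6189 + (0.1929 − 0.6189)·e^(−78.77/30.9319) = 0.6189 + (-0.426000)·0.0783504 = 0.585523 g/L.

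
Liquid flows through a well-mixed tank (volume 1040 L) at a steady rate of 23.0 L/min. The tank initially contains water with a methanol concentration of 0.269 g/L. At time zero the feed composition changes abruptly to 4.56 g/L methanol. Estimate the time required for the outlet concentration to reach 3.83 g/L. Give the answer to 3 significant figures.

80.1 min

Species balance: V dC/dt = Q(C_in − C) ⇒ τ = V/Q = 45.217 min.
C(t) = C_in + (C₀ − C_in) e^(−t/τ). Set C = 3.83 and solve for t:
e^(−t/τ) = (C − C_in)/(C₀ − C_in) = (3.83 − 4.56)/(0.269 − 4.56) = 0.17012
t = −τ ln(…) = 45.217 × 1.7712 = 80.090 min.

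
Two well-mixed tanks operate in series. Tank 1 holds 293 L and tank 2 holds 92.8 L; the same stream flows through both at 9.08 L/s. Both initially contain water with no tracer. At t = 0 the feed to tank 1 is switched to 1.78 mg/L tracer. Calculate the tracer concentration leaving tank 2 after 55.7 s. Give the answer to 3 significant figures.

1.32 mg/L

Time constants: τᵢ = Vᵢ/Q for each well-mixed tank.
τ₁ = 293/9.08 = 32.269 s; τ₂ = 92.8/9.08 = 10.220 s.
Tank 1: C₁ = C_in(1 − e^(−t/τ₁)). Tank 2 (τ₁ ≠ τ₂): C₂ = C_in[1 − (τ₁ e^(−t/τ₁) − τ₂ e^(−t/τ₂))/(τ₁ − τ₂)].
At t = 55.7: e^(−t/τ₁) = 0.17797, e^(−t/τ₂) = 0.0042965.
C₂ = 1.78·[1 − (32.269·0.17797 − 10.220·0.0042965)/(22.048)] = 1.78·0.74152 = 1.3199 mg/L.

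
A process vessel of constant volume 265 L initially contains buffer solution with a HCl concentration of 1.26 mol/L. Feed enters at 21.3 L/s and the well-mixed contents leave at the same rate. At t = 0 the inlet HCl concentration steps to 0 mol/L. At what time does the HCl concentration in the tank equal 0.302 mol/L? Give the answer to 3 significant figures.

Species balance: V dC/dt = Q(C_in − C) ⇒ τ = V/Q = 12.441 s.
C(t) = C_in + (C₀ − C_in) e^(−t/τ). Set C = 0.302 and solve for t:
e^(−t/τ) = (C − C_in)/(C₀ − C_in) = (0.302 − 0)/(1.26 − 0) = 0.23968
t = −τ ln(…) = 12.441 × 1.4284 = 17.772 s.

17.8 s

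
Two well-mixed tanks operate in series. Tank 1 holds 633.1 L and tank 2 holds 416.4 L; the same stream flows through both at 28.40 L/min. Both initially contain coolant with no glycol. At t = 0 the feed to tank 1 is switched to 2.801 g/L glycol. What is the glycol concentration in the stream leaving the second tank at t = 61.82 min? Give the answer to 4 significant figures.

2.369 g/L

Species balance on tank i: dCᵢ/dt = (Cᵢ₋₁ − Cᵢ)/τᵢ with τᵢ = Vᵢ/Q.
τ₁ = 633.1/28.40 = 22.2923 min; τ₂ = 416.4/28.40 = 14.6620 min.
Tank 1: C₁ = C_in(1 − e^(−t/τ₁)). Tank 2 (τ₁ ≠ τ₂): C₂ = C_in[1 − (τ₁ e^(−t/τ₁) − τ₂ e^(−t/τ₂))/(τ₁ − τ₂)].
At t = 61.82: e^(−t/τ₁) = 0.0624643, e^(−t/τ₂) = 0.0147524.
C₂ = 2.801·[1 − (22.2923·0.0624643 − 14.6620·0.0147524)/(7.63028)] = 2.801·0.845855 = 2.36924 g/L.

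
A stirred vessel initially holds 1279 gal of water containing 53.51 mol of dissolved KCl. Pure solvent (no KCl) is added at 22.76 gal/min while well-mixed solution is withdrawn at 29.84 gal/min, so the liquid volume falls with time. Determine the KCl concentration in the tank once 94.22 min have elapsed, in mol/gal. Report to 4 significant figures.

Let m(t) be the amount of KCl. Volume: V(t) = V₀ + (Q_in − Q_out) t = 1279 − 7.08000 t; V(94.22) = 611.922 gal.
Species balance (pure solvent in): dm/dt = −Q_out · m/V(t).
dm/m = −Q_out dt/(V₀ − 7.08000 t); integrating gives ln(m/m₀) = −(Q_out/(Q_in−Q_out)) ln(V/V₀).
m = m₀ (V₀/V)^(Q_out/(Q_in−Q_out)) = 53.51 × (1279/611.922)^(-4.21469) = 2.39332 mol.
C = m/V = 2.39332/611.922 = 0.00391114 mol/gal.

0.003911 mol/gal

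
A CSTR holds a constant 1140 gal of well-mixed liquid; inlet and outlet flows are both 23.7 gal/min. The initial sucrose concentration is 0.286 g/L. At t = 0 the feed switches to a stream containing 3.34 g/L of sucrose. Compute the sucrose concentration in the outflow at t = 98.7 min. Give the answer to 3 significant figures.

2.95 g/L

Mass balance on the solute (V constant): V dC/dt = Q(C_in − C).
Rewrite as dC/dt + C/τ = C_in/τ, τ = V/Q = 48.101 min.
Solution: C(t) = C_in + (C₀ − C_in) e^(−t/τ).
C(98.7) = 3.34 + (0.286 − 3.34)·e^(−98.7/48.101) = 3.34 + (-3.0540)·0.12849 = 2.9476 g/L.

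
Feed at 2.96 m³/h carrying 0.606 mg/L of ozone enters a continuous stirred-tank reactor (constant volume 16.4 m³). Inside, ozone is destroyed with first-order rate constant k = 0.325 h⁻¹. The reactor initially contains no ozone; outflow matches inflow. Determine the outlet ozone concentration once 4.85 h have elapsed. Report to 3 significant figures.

0.198 mg/L

V dC/dt = Q(C_in − C) − k V C.
This is linear with rate a = Q/V + k = 0.50549 h⁻¹.
C_ss = Q C_in/(Q + kV) = 0.21638 mg/L; C(t) = C_ss + (C₀ − C_ss) e^(−a t).
C(4.85) = 0.21638 + (-0.21638)·e^(−0.50549·4.85) = 0.21638 + (-0.21638)·0.086154 = 0.19773 mg/L.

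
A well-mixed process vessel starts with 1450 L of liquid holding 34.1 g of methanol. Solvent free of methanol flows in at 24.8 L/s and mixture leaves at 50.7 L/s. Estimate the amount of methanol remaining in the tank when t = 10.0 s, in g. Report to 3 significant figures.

Total volume: dV/dt = Q_in − Q_out = -25.900 L/s, so V(t) = 1450 − 25.900 t and V(10.0) = 1191.0 L.
Species balance (pure solvent in): dm/dt = −Q_out · m/V(t).
Separate: dm/m = −Q_out dt/V(t) ⇒ ln(m/m₀) = −(Q_out/(Q_in−Q_out)) ln(V/V₀).
m = m₀ (V₀/V)^(Q_out/(Q_in−Q_out)) = 34.1 × (1450/1191.0)^(-1.9575) = 23.199 g.

23.2 g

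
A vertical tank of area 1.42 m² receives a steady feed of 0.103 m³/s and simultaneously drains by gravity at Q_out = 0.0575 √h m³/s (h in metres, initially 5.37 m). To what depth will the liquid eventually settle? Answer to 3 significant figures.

A dh/dt = Q_in − 0.0575 √h. Steady state requires inflow = outflow:
Q_in = 0.0575 √h_ss ⇒ √h_ss = 0.103/0.0575 = 1.7913.
h_ss = 1.7913² = 3.2088 m. (Since h₀ = 5.37 m > h_ss, the level will fall toward this value.)

3.21 m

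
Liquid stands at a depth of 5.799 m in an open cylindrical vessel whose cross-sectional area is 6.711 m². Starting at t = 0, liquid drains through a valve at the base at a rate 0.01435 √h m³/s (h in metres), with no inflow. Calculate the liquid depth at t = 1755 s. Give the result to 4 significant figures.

0.2828 m

Accumulation of liquid (constant cross-section A): A dh/dt = −0.01435 √h.
This is separable: 2 d(√h)/dt = −0.01435/A, so √h = √h₀ − (0.01435/(2A)) t.
√h = √5.799 − 0.01435·1755/(2·6.711) = 2.40811 − 1.87634 = 0.531770.
h = 0.531770² = 0.282780 m.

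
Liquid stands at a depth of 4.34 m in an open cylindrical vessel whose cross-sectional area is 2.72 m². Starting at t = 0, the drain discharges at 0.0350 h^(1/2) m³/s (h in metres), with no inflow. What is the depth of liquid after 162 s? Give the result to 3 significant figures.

1.08 m

With no inflow, A dh/dt = −0.0350 √h.
This is separable: 2 d(√h)/dt = −0.0350/A, so √h = √h₀ − (0.0350/(2A)) t.
√h = √4.34 − 0.0350·162/(2·2.72) = 2.0833 − 1.0423 = 1.0410.
h = 1.0410² = 1.0837 m.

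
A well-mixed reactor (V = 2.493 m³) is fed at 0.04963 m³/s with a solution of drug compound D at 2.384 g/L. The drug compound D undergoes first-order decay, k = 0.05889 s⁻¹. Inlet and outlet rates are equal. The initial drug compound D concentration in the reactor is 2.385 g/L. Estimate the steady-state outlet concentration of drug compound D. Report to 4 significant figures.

0.6023 g/L

V dC/dt = Q(C_in − C) − k V C.
At steady state: 0 = Q C_in − (Q + kV) C_ss, so C_ss = Q C_in/(Q + kV).
C_ss = 0.04963·2.384/(0.04963 + 0.05889·2.493) = 0.118318/0.196443 = 0.602302 g/L.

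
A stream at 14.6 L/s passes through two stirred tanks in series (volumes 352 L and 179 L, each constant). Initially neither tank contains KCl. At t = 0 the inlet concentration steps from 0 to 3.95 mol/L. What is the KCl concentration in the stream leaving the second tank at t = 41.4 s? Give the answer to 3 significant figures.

2.65 mol/L

Time constants: τᵢ = Vᵢ/Q for each well-mixed tank.
τ₁ = 352/14.6 = 24.110 s; τ₂ = 179/14.6 = 12.260 s.
Solving the cascade with C₁(0)=C₂(0)=0 gives C₂(t) = C_in[1 − (τ₁ e^(−t/τ₁) − τ₂ e^(−t/τ₂))/(τ₁ − τ₂)].
At t = 41.4: e^(−t/τ₁) = 0.17958, e^(−t/τ₂) = 0.034158.
C₂ = 3.95·[1 − (24.110·0.17958 − 12.260·0.034158)/(11.849)] = 3.95·0.66996 = 2.6464 mol/L.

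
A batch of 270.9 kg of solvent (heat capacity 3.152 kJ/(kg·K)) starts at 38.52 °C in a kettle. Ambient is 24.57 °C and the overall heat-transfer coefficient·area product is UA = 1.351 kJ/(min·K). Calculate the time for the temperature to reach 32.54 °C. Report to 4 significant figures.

353.8 min

M c_p dT/dt = −UA(T − T_amb).
τ = M c_p/UA = 632.033 min; T_ss = T_amb = 24.5700 °C.
T(t) = T_ss + (T₀ − T_ss)e^(−t/τ); set T = 32.54:
t = −τ ln[(T − T_ss)/(T₀ − T_ss)] = −632.033 · ln(0.571326) = 353.809 min.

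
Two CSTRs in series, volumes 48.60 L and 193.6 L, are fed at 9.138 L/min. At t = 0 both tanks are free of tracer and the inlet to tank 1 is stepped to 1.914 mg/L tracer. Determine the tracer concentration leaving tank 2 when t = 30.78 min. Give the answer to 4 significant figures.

1.318 mg/L

Species balance on tank i: dCᵢ/dt = (Cᵢ₋₁ − Cᵢ)/τᵢ with τᵢ = Vᵢ/Q.
τ₁ = 48.60/9.138 = 5.31845 min; τ₂ = 193.6/9.138 = 21.1863 min.
Solving the cascade with C₁(0)=C₂(0)=0 gives C₂(t) = C_in[1 − (τ₁ e^(−t/τ₁) − τ₂ e^(−t/τ₂))/(τ₁ − τ₂)].
At t = 30.78: e^(−t/τ₁) = 0.00306594, e^(−t/τ₂) = 0.233908.
C₂ = 1.914·[1 − (5.31845·0.00306594 − 21.1863·0.233908)/(-15.8678)] = 1.914·0.688721 = 1.31821 mg/L.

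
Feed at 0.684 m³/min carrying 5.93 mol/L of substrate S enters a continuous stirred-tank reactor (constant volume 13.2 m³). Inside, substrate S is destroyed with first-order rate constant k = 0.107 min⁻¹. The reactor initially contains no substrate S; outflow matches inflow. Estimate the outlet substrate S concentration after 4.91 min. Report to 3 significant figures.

1.05 mol/L

V dC/dt = Q(C_in − C) − k V C.
This is linear with rate a = Q/V + k = 0.15882 min⁻¹.
C_ss = Q C_in/(Q + kV) = 1.9348 mol/L; C(t) = C_ss + (C₀ − C_ss) e^(−a t).
C(4.91) = 1.9348 + (-1.9348)·e^(−0.15882·4.91) = 1.9348 + (-1.9348)·0.45850 = 1.0477 mol/L.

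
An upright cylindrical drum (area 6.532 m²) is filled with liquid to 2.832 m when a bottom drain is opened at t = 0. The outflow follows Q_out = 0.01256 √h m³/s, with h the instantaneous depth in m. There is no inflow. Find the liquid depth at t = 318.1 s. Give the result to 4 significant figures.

Volume balance on the tank: A dh/dt = −0.01256 √h.
Separate and integrate: 2(√h − √h₀) = −(0.01256/A) t.
√h = √2.832 − 0.01256·318.1/(2·6.532) = 1.68285 − 0.305828 = 1.37703.
h = 1.37703² = 1.89620 m.

1.896 m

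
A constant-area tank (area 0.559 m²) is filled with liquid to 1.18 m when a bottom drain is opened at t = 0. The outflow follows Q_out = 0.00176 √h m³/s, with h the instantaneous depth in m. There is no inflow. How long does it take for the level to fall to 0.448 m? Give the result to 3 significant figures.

Accumulation of liquid (constant cross-section A): A dh/dt = −0.00176 √h.
Separate and integrate: 2(√h − √h₀) = −(0.00176/A) t.
t = 2A(√h₀ − √h)/0.00176 = 2·0.559·(√1.18 − √0.448)/0.00176
  = 1.1180 × (1.0863 − 0.66933) / 0.00176 = 264.86 s.

265 s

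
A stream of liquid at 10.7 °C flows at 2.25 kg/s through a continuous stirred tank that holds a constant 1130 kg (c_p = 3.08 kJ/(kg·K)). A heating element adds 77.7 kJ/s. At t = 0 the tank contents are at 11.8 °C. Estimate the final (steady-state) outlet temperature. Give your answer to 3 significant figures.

21.9 °C

First-law balance (no shaft work): M c_p dT/dt = ṁ c_p (T_in − T) + 77.7.
At steady state dT/dt = 0 ⇒ T_ss = T_in + Q̇/(ṁ c_p) = 10.7 + 77.7/(2.25·3.08) = 21.912 °C.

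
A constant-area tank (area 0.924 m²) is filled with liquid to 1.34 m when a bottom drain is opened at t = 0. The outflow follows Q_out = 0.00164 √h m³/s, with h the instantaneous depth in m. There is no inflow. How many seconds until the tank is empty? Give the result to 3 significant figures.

1300 s

Volume balance on the tank: A dh/dt = −0.00164 √h.
This is separable: 2 d(√h)/dt = −0.00164/A, so √h = √h₀ − (0.00164/(2A)) t.
Tank is empty when √h = 0: t_empty = 2A√h₀/0.00164.
t_empty = 2·0.924·√1.34/0.00164 = 1.8480·1.1576/0.00164 = 1304.4 s.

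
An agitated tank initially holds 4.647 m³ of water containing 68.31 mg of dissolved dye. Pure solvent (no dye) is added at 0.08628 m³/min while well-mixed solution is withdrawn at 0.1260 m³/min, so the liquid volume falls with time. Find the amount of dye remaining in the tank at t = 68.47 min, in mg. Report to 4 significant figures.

Let m(t) be the amount of dye. Volume: V(t) = V₀ + (Q_in − Q_out) t = 4.647 − 0.0397200 t; V(68.47) = 1.92737 m³.
No dye enters, so dm/dt = −Q_out · (m/V).
Separate: dm/m = −Q_out dt/V(t) ⇒ ln(m/m₀) = −(Q_out/(Q_in−Q_out)) ln(V/V₀).
m = m₀ (V₀/V)^(Q_out/(Q_in−Q_out)) = 68.31 × (4.647/1.92737)^(-3.17221) = 4.18836 mg.

4.188 mg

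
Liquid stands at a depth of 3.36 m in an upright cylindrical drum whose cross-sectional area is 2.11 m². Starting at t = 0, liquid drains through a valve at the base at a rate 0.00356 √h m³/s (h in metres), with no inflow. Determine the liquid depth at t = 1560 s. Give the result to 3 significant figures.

With no inflow, A dh/dt = −0.00356 √h.
Separate and integrate: 2(√h − √h₀) = −(0.00356/A) t.
√h = √3.36 − 0.00356·1560/(2·2.11) = 1.8330 − 1.3160 = 0.51701.
h = 0.51701² = 0.26730 m.

0.267 m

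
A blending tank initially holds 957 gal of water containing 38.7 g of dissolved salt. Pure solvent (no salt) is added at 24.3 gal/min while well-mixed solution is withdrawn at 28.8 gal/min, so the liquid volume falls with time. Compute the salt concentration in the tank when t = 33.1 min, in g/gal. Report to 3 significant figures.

0.0162 g/gal

Total volume: dV/dt = Q_in − Q_out = -4.5000 gal/min, so V(t) = 957 − 4.5000 t and V(33.1) = 808.05 gal.
No salt enters, so dm/dt = −Q_out · (m/V).
dm/m = −Q_out dt/(V₀ − 4.5000 t); integrating gives ln(m/m₀) = −(Q_out/(Q_in−Q_out)) ln(V/V₀).
m = m₀ (V₀/V)^(Q_out/(Q_in−Q_out)) = 38.7 × (957/808.05)^(-6.4000) = 13.106 g.
C = m/V = 13.106/808.05 = 0.016220 g/gal.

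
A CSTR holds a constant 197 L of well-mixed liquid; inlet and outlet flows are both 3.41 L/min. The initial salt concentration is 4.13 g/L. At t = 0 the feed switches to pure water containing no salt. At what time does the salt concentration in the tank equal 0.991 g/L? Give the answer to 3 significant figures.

Accumulation = in − out for the solute gives V dC/dt = Q(C_in − C), so τ = V/Q = 57.771 min.
C(t) = C_in + (C₀ − C_in) e^(−t/τ). Set C = 0.991 and solve for t:
e^(−t/τ) = (C − C_in)/(C₀ − C_in) = (0.991 − 0)/(4.13 − 0) = 0.23995
t = −τ ln(…) = 57.771 × 1.4273 = 82.458 min.

82.5 min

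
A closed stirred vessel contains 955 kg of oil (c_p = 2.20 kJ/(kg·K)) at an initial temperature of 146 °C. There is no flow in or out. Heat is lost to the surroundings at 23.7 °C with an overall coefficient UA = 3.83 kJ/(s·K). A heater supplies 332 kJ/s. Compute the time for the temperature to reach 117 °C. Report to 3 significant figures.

923 s

Unsteady energy balance on the tank contents: M c_p dT/dt = −UA(T − T_amb) + Q̇.
τ = M c_p/UA = 548.56 s; T_ss = T_amb + Q̇/UA = 23.7 + 332/3.83 = 110.38 °C.
T(t) = T_ss + (T₀ − T_ss)e^(−t/τ); set T = 117:
t = −τ ln[(T − T_ss)/(T₀ − T_ss)] = −548.56 · ln(0.18576) = 923.40 s.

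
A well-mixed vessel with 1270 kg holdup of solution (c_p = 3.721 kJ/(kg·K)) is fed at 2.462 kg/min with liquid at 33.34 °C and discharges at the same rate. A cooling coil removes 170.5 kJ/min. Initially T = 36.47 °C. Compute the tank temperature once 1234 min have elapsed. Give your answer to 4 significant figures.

Unsteady energy balance on the tank contents: M c_p dT/dt = ṁ c_p (T_in − T) − 170.5.
τ = M/ṁ = 515.841 min; T_ss = T_in − Q̇/(ṁ c_p) = 33.34 − 170.5/(2.462·3.721) = 14.7287 °C.
Solution: T(t) = T_ss + (T₀ − T_ss) e^(−t/τ).
T(1234) = 14.7287 + (21.7413)·e^(−1234/515.841) = 14.7287 + (21.7413)·0.0914273 = 16.7165 °C.

16.72 °C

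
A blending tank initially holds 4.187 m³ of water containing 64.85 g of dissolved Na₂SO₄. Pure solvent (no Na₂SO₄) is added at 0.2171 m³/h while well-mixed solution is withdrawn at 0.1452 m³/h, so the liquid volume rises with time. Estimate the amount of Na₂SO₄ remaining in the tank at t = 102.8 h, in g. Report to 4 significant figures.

Let m(t) be the amount of Na₂SO₄. Volume: V(t) = V₀ + (Q_in − Q_out) t = 4.187 + 0.0719000 t; V(102.8) = 11.5783 m³.
Solute balance: dm/dt = 0 − Q_out C = −Q_out m/V(t).
Separate: dm/m = −Q_out dt/V(t) ⇒ ln(m/m₀) = −(Q_out/(Q_in−Q_out)) ln(V/V₀).
m = m₀ (V₀/V)^(Q_out/(Q_in−Q_out)) = 64.85 × (4.187/11.5783)^(2.01947) = 8.31426 g.

8.314 g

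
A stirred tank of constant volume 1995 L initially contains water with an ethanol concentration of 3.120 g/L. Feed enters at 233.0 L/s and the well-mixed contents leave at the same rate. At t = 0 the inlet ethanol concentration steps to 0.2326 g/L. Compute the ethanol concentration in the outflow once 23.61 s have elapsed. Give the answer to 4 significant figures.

0.4158 g/L

Accumulation = in − out for the solute gives V dC/dt = Q(C_in − C).
Time constant τ = V/Q = 1995/233.0 = 8.56223 s.
This is linear first-order; C(t) = C_in + (C₀ − C_in) e^(−t/τ).
C(23.61) = 0.2326 + (3.120 − 0.2326)·e^(−23.61/8.56223) = 0.2326 + (2.88740)·0.0634528 = 0.415814 g/L.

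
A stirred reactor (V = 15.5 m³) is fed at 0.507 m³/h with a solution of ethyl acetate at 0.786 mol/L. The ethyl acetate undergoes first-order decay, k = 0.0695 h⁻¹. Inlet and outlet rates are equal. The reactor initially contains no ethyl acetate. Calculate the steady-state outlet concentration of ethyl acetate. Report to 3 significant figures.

0.252 mol/L

Accumulation = in − out − consumed: V dC/dt = Q C_in − Q C − k V C.
At steady state: 0 = Q C_in − (Q + kV) C_ss, so C_ss = Q C_in/(Q + kV).
C_ss = 0.507·0.786/(0.507 + 0.0695·15.5) = 0.39850/1.5842 = 0.25154 mol/L.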